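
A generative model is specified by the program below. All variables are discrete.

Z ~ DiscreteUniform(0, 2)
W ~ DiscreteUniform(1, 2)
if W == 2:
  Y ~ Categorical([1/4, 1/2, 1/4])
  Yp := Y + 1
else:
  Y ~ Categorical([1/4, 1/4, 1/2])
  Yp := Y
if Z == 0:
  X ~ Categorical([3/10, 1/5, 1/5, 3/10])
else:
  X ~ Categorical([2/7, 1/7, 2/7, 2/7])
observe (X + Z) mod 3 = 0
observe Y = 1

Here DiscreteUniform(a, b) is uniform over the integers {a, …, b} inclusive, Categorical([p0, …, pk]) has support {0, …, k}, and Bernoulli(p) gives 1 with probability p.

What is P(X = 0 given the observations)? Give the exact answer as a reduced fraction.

P(X = 0 | obs) = 7/24

Enumerate traces; 8 have nonzero weight after conditioning:
  (Z=0, W=1, Y=1, X=0) weight 1/80
  (Z=0, W=1, Y=1, X=3) weight 1/80
  (Z=0, W=2, Y=1, X=0) weight 1/40
  (Z=0, W=2, Y=1, X=3) weight 1/40
  (Z=1, W=1, Y=1, X=2) weight 1/84
  (Z=1, W=2, Y=1, X=2) weight 1/42
  (Z=2, W=1, Y=1, X=1) weight 1/168
  (Z=2, W=2, Y=1, X=1) weight 1/84
Group by X:
  weight(X=0) = 3/80
  weight(X=1) = 1/56
  weight(X=2) = 1/28
  weight(X=3) = 3/80
Total weight = 3/80 + 1/56 + 1/28 + 3/80 = 9/70
P(X=0 | obs) = 3/80 / 9/70 = 7/24
P(X=1 | obs) = 1/56 / 9/70 = 5/36
P(X=2 | obs) = 1/28 / 9/70 = 5/18
P(X=3 | obs) = 3/80 / 9/70 = 7/24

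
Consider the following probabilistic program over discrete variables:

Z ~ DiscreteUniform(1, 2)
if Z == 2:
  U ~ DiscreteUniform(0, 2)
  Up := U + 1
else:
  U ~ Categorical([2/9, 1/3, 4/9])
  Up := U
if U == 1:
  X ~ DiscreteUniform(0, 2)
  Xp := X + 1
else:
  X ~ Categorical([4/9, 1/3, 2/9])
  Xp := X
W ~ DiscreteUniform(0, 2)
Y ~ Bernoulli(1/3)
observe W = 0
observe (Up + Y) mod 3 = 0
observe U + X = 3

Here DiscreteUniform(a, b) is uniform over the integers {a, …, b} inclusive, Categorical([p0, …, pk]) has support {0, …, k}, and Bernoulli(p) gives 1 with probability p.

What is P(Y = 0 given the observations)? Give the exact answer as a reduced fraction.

Enumerate traces; 3 have nonzero weight after conditioning:
  (Z=1, U=2, X=1, W=0, Y=1) weight 2/243
  (Z=2, U=1, X=2, W=0, Y=1) weight 1/162
  (Z=2, U=2, X=1, W=0, Y=0) weight 1/81
Group by Y:
  weight(Y=0) = 1/81
  weight(Y=1) = 7/486
Total weight = 1/81 + 7/486 = 13/486
P(Y=0 | obs) = 1/81 / 13/486 = 6/13
P(Y=1 | obs) = 7/486 / 13/486 = 7/13

P(Y = 0 | obs) = 6/13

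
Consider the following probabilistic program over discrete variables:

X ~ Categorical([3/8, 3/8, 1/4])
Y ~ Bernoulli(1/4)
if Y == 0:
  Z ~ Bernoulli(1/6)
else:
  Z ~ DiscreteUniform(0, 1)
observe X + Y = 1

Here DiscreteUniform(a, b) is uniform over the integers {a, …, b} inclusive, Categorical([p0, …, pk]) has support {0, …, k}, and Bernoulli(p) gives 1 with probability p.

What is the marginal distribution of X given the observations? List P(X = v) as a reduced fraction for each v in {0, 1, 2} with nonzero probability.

Enumerate traces; 4 have nonzero weight after conditioning:
  (X=0, Y=1, Z=0) weight 3/64
  (X=0, Y=1, Z=1) weight 3/64
  (X=1, Y=0, Z=0) weight 15/64
  (X=1, Y=0, Z=1) weight 3/64
Group by X:
  weight(X=0) = 3/32
  weight(X=1) = 9/32
Total weight = 3/32 + 9/32 = 3/8
P(X=0 | obs) = 3/32 / 3/8 = 1/4
P(X=1 | obs) = 9/32 / 3/8 = 3/4

P(X=0) = 1/4, P(X=1) = 3/4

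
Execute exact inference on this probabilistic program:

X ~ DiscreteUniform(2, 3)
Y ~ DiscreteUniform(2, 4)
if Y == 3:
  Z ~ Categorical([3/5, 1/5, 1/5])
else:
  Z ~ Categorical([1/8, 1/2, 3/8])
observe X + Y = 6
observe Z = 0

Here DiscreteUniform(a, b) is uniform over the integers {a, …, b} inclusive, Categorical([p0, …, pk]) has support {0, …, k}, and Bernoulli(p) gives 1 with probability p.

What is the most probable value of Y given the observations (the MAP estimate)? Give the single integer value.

argmax_v P(Y = v | obs) = 3

Enumerate traces; 2 have nonzero weight after conditioning:
  (X=2, Y=4, Z=0) weight 1/48
  (X=3, Y=3, Z=0) weight 1/10
Group by Y:
  weight(Y=3) = 1/10
  weight(Y=4) = 1/48
Total weight = 1/10 + 1/48 = 29/240
P(Y=3 | obs) = 1/10 / 29/240 = 24/29
P(Y=4 | obs) = 1/48 / 29/240 = 5/29
argmax = 3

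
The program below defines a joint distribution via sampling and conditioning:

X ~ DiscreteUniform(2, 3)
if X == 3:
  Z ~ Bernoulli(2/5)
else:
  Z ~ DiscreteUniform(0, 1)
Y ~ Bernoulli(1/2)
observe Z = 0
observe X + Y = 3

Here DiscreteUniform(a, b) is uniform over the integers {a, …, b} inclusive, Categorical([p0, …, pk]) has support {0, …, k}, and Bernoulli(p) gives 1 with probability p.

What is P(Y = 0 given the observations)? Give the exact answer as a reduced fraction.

P(Y = 0 | obs) = 6/11

Enumerate traces; 2 have nonzero weight after conditioning:
  (X=2, Z=0, Y=1) weight 1/8
  (X=3, Z=0, Y=0) weight 3/20
Group by Y:
  weight(Y=0) = 3/20
  weight(Y=1) = 1/8
Total weight = 3/20 + 1/8 = 11/40
P(Y=0 | obs) = 3/20 / 11/40 = 6/11
P(Y=1 | obs) = 1/8 / 11/40 = 5/11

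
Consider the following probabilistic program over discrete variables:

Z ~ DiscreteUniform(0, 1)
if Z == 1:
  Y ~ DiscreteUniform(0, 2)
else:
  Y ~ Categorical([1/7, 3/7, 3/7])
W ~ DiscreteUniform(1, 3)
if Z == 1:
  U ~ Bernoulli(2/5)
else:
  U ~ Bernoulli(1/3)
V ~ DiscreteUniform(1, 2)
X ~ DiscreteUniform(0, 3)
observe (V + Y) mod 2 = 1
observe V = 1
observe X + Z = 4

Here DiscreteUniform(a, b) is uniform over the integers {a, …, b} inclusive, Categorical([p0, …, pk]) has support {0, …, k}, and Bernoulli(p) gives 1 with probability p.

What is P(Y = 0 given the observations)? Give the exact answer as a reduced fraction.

Enumerate traces; 12 have nonzero weight after conditioning:
  (Z=1, Y=0, W=1, U=0, V=1, X=3) weight 1/240
  (Z=1, Y=0, W=1, U=1, V=1, X=3) weight 1/360
  (Z=1, Y=0, W=2, U=0, V=1, X=3) weight 1/240
  (Z=1, Y=0, W=2, U=1, V=1, X=3) weight 1/360
  (Z=1, Y=0, W=3, U=0, V=1, X=3) weight 1/240
  (Z=1, Y=0, W=3, U=1, V=1, X=3) weight 1/360
  (Z=1, Y=2, W=1, U=0, V=1, X=3) weight 1/240
  (Z=1, Y=2, W=1, U=1, V=1, X=3) weight 1/360
  … 4 more
Group by Y:
  weight(Y=0) = 1/48
  weight(Y=2) = 1/48
Total weight = 1/48 + 1/48 = 1/24
P(Y=0 | obs) = 1/48 / 1/24 = 1/2
P(Y=2 | obs) = 1/48 / 1/24 = 1/2

P(Y = 0 | obs) = 1/2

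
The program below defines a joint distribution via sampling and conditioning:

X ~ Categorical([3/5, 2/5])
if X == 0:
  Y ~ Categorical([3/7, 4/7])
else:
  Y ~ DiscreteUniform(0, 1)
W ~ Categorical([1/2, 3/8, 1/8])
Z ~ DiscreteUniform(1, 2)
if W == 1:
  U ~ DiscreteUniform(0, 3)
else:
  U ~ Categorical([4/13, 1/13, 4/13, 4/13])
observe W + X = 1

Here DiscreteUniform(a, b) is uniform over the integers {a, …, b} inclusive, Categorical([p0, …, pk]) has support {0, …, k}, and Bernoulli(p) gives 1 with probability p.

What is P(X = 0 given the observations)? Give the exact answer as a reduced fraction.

Enumerate traces; 32 have nonzero weight after conditioning:
  (X=0, Y=0, W=1, Z=1, U=0) weight 27/2240
  (X=0, Y=0, W=1, Z=1, U=1) weight 27/2240
  (X=0, Y=0, W=1, Z=1, U=2) weight 27/2240
  (X=0, Y=0, W=1, Z=1, U=3) weight 27/2240
  (X=0, Y=0, W=1, Z=2, U=0) weight 27/2240
  (X=0, Y=0, W=1, Z=2, U=1) weight 27/2240
  (X=0, Y=0, W=1, Z=2, U=2) weight 27/2240
  (X=0, Y=0, W=1, Z=2, U=3) weight 27/2240
  (X=1, Y=0, W=0, Z=1, U=0) weight 1/65
  … 23 more
Group by X:
  weight(X=0) = 9/40
  weight(X=1) = 1/5
Total weight = 9/40 + 1/5 = 17/40
P(X=0 | obs) = 9/40 / 17/40 = 9/17
P(X=1 | obs) = 1/5 / 17/40 = 8/17

P(X = 0 | obs) = 9/17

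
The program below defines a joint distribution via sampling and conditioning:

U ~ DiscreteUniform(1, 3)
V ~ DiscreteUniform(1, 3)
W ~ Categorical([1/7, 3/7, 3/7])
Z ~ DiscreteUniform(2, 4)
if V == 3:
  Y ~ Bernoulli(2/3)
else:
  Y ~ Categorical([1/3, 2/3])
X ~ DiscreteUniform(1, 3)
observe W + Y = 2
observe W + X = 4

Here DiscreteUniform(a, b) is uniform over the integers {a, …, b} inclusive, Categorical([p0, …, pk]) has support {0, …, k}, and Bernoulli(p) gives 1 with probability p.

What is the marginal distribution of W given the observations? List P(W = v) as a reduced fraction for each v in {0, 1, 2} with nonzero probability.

P(W=1) = 2/3, P(W=2) = 1/3

Enumerate traces; 54 have nonzero weight after conditioning:
  (U=1, V=1, W=1, Z=2, Y=1, X=3) weight 2/567
  (U=1, V=1, W=1, Z=3, Y=1, X=3) weight 2/567
  (U=1, V=1, W=1, Z=4, Y=1, X=3) weight 2/567
  (U=1, V=1, W=2, Z=2, Y=0, X=2) weight 1/567
  (U=1, V=1, W=2, Z=3, Y=0, X=2) weight 1/567
  (U=1, V=1, W=2, Z=4, Y=0, X=2) weight 1/567
  (U=1, V=2, W=1, Z=2, Y=1, X=3) weight 2/567
  (U=1, V=2, W=1, Z=3, Y=1, X=3) weight 2/567
  … 46 more
Group by W:
  weight(W=1) = 2/21
  weight(W=2) = 1/21
Total weight = 2/21 + 1/21 = 1/7
P(W=1 | obs) = 2/21 / 1/7 = 2/3
P(W=2 | obs) = 1/21 / 1/7 = 1/3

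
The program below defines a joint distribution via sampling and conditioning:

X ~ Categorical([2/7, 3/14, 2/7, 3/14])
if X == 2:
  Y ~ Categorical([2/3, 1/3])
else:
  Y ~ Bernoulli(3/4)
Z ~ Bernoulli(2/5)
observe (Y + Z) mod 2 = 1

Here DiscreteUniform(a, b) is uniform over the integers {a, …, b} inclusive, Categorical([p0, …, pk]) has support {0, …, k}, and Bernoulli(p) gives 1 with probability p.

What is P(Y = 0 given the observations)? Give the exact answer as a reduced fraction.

P(Y = 0 | obs) = 62/221

Enumerate traces; 8 have nonzero weight after conditioning:
  (X=0, Y=0, Z=1) weight 1/35
  (X=0, Y=1, Z=0) weight 9/70
  (X=1, Y=0, Z=1) weight 3/140
  (X=1, Y=1, Z=0) weight 27/280
  (X=2, Y=0, Z=1) weight 8/105
  (X=2, Y=1, Z=0) weight 2/35
  (X=3, Y=0, Z=1) weight 3/140
  (X=3, Y=1, Z=0) weight 27/280
Group by Y:
  weight(Y=0) = 31/210
  weight(Y=1) = 53/140
Total weight = 31/210 + 53/140 = 221/420
P(Y=0 | obs) = 31/210 / 221/420 = 62/221
P(Y=1 | obs) = 53/140 / 221/420 = 159/221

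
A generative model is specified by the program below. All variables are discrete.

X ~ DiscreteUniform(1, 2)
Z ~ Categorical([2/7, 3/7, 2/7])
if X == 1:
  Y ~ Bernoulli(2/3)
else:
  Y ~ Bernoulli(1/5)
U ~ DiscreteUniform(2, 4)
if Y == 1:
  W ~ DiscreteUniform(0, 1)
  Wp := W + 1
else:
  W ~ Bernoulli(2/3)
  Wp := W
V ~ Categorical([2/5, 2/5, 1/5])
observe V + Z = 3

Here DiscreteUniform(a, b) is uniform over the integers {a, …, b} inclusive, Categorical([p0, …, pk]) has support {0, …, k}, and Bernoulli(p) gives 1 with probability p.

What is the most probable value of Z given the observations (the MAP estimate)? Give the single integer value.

Enumerate traces; 48 have nonzero weight after conditioning:
  (X=1, Z=1, Y=0, U=2, W=0, V=2) weight 1/630
  (X=1, Z=1, Y=0, U=2, W=1, V=2) weight 1/315
  (X=1, Z=1, Y=0, U=3, W=0, V=2) weight 1/630
  (X=1, Z=1, Y=0, U=3, W=1, V=2) weight 1/315
  (X=1, Z=1, Y=0, U=4, W=0, V=2) weight 1/630
  (X=1, Z=1, Y=0, U=4, W=1, V=2) weight 1/315
  (X=1, Z=1, Y=1, U=2, W=0, V=2) weight 1/210
  (X=1, Z=1, Y=1, U=2, W=1, V=2) weight 1/210
  (X=1, Z=2, Y=0, U=2, W=0, V=1) weight 2/945
  … 39 more
Group by Z:
  weight(Z=1) = 3/35
  weight(Z=2) = 4/35
Total weight = 3/35 + 4/35 = 1/5
P(Z=1 | obs) = 3/35 / 1/5 = 3/7
P(Z=2 | obs) = 4/35 / 1/5 = 4/7
argmax = 2

argmax_v P(Z = v | obs) = 2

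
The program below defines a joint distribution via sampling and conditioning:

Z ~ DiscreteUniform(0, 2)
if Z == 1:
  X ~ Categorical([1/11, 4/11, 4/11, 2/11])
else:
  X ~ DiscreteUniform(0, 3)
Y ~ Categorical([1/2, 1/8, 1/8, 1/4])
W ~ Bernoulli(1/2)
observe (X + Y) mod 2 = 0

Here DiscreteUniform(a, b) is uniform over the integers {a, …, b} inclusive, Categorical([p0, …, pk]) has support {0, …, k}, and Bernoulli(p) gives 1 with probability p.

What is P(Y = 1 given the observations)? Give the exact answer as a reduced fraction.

Enumerate traces; 48 have nonzero weight after conditioning:
  (Z=0, X=0, Y=0, W=0) weight 1/48
  (Z=0, X=0, Y=0, W=1) weight 1/48
  (Z=0, X=0, Y=2, W=0) weight 1/192
  (Z=0, X=0, Y=2, W=1) weight 1/192
  (Z=0, X=1, Y=1, W=0) weight 1/192
  (Z=0, X=1, Y=1, W=1) weight 1/192
  (Z=0, X=1, Y=3, W=0) weight 1/96
  (Z=0, X=1, Y=3, W=1) weight 1/96
  … 40 more
Group by Y:
  weight(Y=0) = 8/33
  weight(Y=1) = 17/264
  weight(Y=2) = 2/33
  weight(Y=3) = 17/132
Total weight = 8/33 + 17/264 + 2/33 + 17/132 = 131/264
P(Y=0 | obs) = 8/33 / 131/264 = 64/131
P(Y=1 | obs) = 17/264 / 131/264 = 17/131
P(Y=2 | obs) = 2/33 / 131/264 = 16/131
P(Y=3 | obs) = 17/132 / 131/264 = 34/131

P(Y = 1 | obs) = 17/131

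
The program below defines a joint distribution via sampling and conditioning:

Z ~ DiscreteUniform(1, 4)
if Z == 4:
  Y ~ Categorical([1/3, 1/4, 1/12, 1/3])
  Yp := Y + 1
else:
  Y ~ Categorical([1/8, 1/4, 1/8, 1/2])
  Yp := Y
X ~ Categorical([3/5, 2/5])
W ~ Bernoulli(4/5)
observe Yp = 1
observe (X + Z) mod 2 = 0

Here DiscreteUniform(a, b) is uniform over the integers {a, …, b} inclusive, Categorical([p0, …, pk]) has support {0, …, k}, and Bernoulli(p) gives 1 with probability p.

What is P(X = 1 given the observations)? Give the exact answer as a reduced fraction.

P(X = 1 | obs) = 4/11

Enumerate traces; 8 have nonzero weight after conditioning:
  (Z=1, Y=1, X=1, W=0) weight 1/200
  (Z=1, Y=1, X=1, W=1) weight 1/50
  (Z=2, Y=1, X=0, W=0) weight 3/400
  (Z=2, Y=1, X=0, W=1) weight 3/100
  (Z=3, Y=1, X=1, W=0) weight 1/200
  (Z=3, Y=1, X=1, W=1) weight 1/50
  (Z=4, Y=0, X=0, W=0) weight 1/100
  (Z=4, Y=0, X=0, W=1) weight 1/25
Group by X:
  weight(X=0) = 7/80
  weight(X=1) = 1/20
Total weight = 7/80 + 1/20 = 11/80
P(X=0 | obs) = 7/80 / 11/80 = 7/11
P(X=1 | obs) = 1/20 / 11/80 = 4/11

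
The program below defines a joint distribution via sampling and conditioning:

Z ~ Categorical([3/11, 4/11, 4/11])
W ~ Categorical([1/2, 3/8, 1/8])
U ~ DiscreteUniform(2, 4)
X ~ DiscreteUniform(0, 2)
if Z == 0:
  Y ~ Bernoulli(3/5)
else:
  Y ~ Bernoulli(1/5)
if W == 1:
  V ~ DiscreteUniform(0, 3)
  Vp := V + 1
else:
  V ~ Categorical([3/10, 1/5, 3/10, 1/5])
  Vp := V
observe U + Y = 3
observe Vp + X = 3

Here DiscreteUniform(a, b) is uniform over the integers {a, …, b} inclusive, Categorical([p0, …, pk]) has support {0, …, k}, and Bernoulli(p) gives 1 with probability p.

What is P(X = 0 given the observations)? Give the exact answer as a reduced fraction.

P(X = 0 | obs) = 7/23

Enumerate traces; 54 have nonzero weight after conditioning:
  (Z=0, W=0, U=2, X=0, Y=1, V=3) weight 1/550
  (Z=0, W=0, U=2, X=1, Y=1, V=2) weight 3/1100
  (Z=0, W=0, U=2, X=2, Y=1, V=1) weight 1/550
  (Z=0, W=0, U=3, X=0, Y=0, V=3) weight 1/825
  (Z=0, W=0, U=3, X=1, Y=0, V=2) weight 1/550
  (Z=0, W=0, U=3, X=2, Y=0, V=1) weight 1/825
  (Z=0, W=1, U=2, X=0, Y=1, V=2) weight 3/1760
  (Z=0, W=1, U=2, X=1, Y=1, V=1) weight 3/1760
  … 46 more
Group by X:
  weight(X=0) = 7/288
  weight(X=1) = 1/32
  weight(X=2) = 7/288
Total weight = 7/288 + 1/32 + 7/288 = 23/288
P(X=0 | obs) = 7/288 / 23/288 = 7/23
P(X=1 | obs) = 1/32 / 23/288 = 9/23
P(X=2 | obs) = 7/288 / 23/288 = 7/23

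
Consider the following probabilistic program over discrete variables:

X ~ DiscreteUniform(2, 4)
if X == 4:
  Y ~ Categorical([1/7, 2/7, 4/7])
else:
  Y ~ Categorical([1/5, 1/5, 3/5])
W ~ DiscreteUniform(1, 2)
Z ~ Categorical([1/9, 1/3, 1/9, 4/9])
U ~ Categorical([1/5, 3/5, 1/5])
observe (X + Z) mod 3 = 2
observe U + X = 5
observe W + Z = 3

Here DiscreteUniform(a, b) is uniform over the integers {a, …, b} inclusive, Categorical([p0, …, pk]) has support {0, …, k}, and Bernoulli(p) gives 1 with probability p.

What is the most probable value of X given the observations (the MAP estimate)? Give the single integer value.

argmax_v P(X = v | obs) = 4

Enumerate traces; 6 have nonzero weight after conditioning:
  (X=3, Y=0, W=1, Z=2, U=2) weight 1/1350
  (X=3, Y=1, W=1, Z=2, U=2) weight 1/1350
  (X=3, Y=2, W=1, Z=2, U=2) weight 1/450
  (X=4, Y=0, W=2, Z=1, U=1) weight 1/210
  (X=4, Y=1, W=2, Z=1, U=1) weight 1/105
  (X=4, Y=2, W=2, Z=1, U=1) weight 2/105
Group by X:
  weight(X=3) = 1/270
  weight(X=4) = 1/30
Total weight = 1/270 + 1/30 = 1/27
P(X=3 | obs) = 1/270 / 1/27 = 1/10
P(X=4 | obs) = 1/30 / 1/27 = 9/10
argmax = 4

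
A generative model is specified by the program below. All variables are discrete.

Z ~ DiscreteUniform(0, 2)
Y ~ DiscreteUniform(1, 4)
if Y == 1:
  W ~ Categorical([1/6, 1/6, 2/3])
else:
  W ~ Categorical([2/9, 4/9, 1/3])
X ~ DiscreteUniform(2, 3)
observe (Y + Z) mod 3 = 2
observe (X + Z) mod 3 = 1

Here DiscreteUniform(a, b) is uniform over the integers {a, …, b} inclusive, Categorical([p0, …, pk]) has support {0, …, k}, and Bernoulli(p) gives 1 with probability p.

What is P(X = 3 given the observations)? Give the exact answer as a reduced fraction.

Enumerate traces; 9 have nonzero weight after conditioning:
  (Z=1, Y=1, W=0, X=3) weight 1/144
  (Z=1, Y=1, W=1, X=3) weight 1/144
  (Z=1, Y=1, W=2, X=3) weight 1/36
  (Z=1, Y=4, W=0, X=3) weight 1/108
  (Z=1, Y=4, W=1, X=3) weight 1/54
  (Z=1, Y=4, W=2, X=3) weight 1/72
  (Z=2, Y=3, W=0, X=2) weight 1/108
  (Z=2, Y=3, W=1, X=2) weight 1/54
  … 1 more
Group by X:
  weight(X=2) = 1/24
  weight(X=3) = 1/12
Total weight = 1/24 + 1/12 = 1/8
P(X=2 | obs) = 1/24 / 1/8 = 1/3
P(X=3 | obs) = 1/12 / 1/8 = 2/3

P(X = 3 | obs) = 2/3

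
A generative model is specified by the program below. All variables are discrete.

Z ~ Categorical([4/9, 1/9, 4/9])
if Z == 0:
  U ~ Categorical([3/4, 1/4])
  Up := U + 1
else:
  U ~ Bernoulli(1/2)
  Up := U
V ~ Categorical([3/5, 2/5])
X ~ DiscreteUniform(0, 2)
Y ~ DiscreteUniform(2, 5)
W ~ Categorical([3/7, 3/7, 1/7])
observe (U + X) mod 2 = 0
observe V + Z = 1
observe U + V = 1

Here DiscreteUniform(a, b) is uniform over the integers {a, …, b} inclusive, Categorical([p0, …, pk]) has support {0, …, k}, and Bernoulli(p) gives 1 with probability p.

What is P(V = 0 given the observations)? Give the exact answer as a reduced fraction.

P(V = 0 | obs) = 1/9

Enumerate traces; 36 have nonzero weight after conditioning:
  (Z=0, U=0, V=1, X=0, Y=2, W=0) weight 1/210
  (Z=0, U=0, V=1, X=0, Y=2, W=1) weight 1/210
  (Z=0, U=0, V=1, X=0, Y=2, W=2) weight 1/630
  (Z=0, U=0, V=1, X=0, Y=3, W=0) weight 1/210
  (Z=0, U=0, V=1, X=0, Y=3, W=1) weight 1/210
  (Z=0, U=0, V=1, X=0, Y=3, W=2) weight 1/630
  (Z=0, U=0, V=1, X=0, Y=4, W=0) weight 1/210
  (Z=0, U=0, V=1, X=0, Y=4, W=1) weight 1/210
  (Z=1, U=1, V=0, X=1, Y=2, W=0) weight 1/840
  … 27 more
Group by V:
  weight(V=0) = 1/90
  weight(V=1) = 4/45
Total weight = 1/90 + 4/45 = 1/10
P(V=0 | obs) = 1/90 / 1/10 = 1/9
P(V=1 | obs) = 4/45 / 1/10 = 8/9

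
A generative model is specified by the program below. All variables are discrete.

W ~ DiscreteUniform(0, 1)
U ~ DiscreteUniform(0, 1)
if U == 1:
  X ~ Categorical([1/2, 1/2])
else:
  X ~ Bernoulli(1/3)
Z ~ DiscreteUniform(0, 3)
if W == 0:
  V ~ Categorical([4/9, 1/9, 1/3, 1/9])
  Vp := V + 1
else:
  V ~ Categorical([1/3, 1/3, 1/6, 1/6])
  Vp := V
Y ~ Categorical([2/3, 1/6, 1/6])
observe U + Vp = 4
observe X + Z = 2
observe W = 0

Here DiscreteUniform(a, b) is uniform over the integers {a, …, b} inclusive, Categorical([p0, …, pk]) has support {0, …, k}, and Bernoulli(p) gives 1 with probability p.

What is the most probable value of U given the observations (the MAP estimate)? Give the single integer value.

argmax_v P(U = v | obs) = 1

Enumerate traces; 12 have nonzero weight after conditioning:
  (W=0, U=0, X=0, Z=2, V=3, Y=0) weight 1/324
  (W=0, U=0, X=0, Z=2, V=3, Y=1) weight 1/1296
  (W=0, U=0, X=0, Z=2, V=3, Y=2) weight 1/1296
  (W=0, U=0, X=1, Z=1, V=3, Y=0) weight 1/648
  (W=0, U=0, X=1, Z=1, V=3, Y=1) weight 1/2592
  (W=0, U=0, X=1, Z=1, V=3, Y=2) weight 1/2592
  (W=0, U=1, X=0, Z=2, V=2, Y=0) weight 1/144
  (W=0, U=1, X=0, Z=2, V=2, Y=1) weight 1/576
  … 4 more
Group by U:
  weight(U=0) = 1/144
  weight(U=1) = 1/48
Total weight = 1/144 + 1/48 = 1/36
P(U=0 | obs) = 1/144 / 1/36 = 1/4
P(U=1 | obs) = 1/48 / 1/36 = 3/4
argmax = 1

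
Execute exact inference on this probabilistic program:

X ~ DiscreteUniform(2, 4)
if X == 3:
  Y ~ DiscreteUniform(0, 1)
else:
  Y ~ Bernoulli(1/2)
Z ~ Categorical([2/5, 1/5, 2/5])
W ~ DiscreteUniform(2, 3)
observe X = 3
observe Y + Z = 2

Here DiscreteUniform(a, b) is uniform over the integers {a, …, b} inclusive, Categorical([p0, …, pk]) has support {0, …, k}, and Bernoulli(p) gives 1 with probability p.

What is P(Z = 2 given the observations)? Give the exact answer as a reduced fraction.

P(Z = 2 | obs) = 2/3

Enumerate traces; 4 have nonzero weight after conditioning:
  (X=3, Y=0, Z=2, W=2) weight 1/30
  (X=3, Y=0, Z=2, W=3) weight 1/30
  (X=3, Y=1, Z=1, W=2) weight 1/60
  (X=3, Y=1, Z=1, W=3) weight 1/60
Group by Z:
  weight(Z=1) = 1/30
  weight(Z=2) = 1/15
Total weight = 1/30 + 1/15 = 1/10
P(Z=1 | obs) = 1/30 / 1/10 = 1/3
P(Z=2 | obs) = 1/15 / 1/10 = 2/3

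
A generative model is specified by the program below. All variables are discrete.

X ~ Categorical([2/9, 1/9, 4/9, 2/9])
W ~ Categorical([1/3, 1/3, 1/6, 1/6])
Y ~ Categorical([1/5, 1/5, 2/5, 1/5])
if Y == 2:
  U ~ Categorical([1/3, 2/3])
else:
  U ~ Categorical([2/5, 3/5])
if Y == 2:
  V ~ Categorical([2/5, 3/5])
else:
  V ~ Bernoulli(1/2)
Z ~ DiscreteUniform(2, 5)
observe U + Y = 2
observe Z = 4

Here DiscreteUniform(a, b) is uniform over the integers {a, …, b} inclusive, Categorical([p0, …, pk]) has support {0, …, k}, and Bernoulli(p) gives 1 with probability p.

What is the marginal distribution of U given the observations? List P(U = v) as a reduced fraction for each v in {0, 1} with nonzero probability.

Enumerate traces; 64 have nonzero weight after conditioning:
  (X=0, W=0, Y=1, U=1, V=0, Z=4) weight 1/900
  (X=0, W=0, Y=1, U=1, V=1, Z=4) weight 1/900
  (X=0, W=0, Y=2, U=0, V=0, Z=4) weight 2/2025
  (X=0, W=0, Y=2, U=0, V=1, Z=4) weight 1/675
  (X=0, W=1, Y=1, U=1, V=0, Z=4) weight 1/900
  (X=0, W=1, Y=1, U=1, V=1, Z=4) weight 1/900
  (X=0, W=1, Y=2, U=0, V=0, Z=4) weight 2/2025
  (X=0, W=1, Y=2, U=0, V=1, Z=4) weight 1/675
  … 56 more
Group by U:
  weight(U=0) = 1/30
  weight(U=1) = 3/100
Total weight = 1/30 + 3/100 = 19/300
P(U=0 | obs) = 1/30 / 19/300 = 10/19
P(U=1 | obs) = 3/100 / 19/300 = 9/19

P(U=0) = 10/19, P(U=1) = 9/19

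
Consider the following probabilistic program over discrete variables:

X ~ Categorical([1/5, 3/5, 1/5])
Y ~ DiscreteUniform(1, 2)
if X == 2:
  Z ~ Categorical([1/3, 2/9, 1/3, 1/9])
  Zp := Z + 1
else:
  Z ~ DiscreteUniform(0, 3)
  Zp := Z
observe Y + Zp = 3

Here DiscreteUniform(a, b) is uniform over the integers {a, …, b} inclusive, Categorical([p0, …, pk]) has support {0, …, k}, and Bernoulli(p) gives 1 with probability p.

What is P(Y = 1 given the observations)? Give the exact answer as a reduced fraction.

Enumerate traces; 6 have nonzero weight after conditioning:
  (X=0, Y=1, Z=2) weight 1/40
  (X=0, Y=2, Z=1) weight 1/40
  (X=1, Y=1, Z=2) weight 3/40
  (X=1, Y=2, Z=1) weight 3/40
  (X=2, Y=1, Z=1) weight 1/45
  (X=2, Y=2, Z=0) weight 1/30
Group by Y:
  weight(Y=1) = 11/90
  weight(Y=2) = 2/15
Total weight = 11/90 + 2/15 = 23/90
P(Y=1 | obs) = 11/90 / 23/90 = 11/23
P(Y=2 | obs) = 2/15 / 23/90 = 12/23

P(Y = 1 | obs) = 11/23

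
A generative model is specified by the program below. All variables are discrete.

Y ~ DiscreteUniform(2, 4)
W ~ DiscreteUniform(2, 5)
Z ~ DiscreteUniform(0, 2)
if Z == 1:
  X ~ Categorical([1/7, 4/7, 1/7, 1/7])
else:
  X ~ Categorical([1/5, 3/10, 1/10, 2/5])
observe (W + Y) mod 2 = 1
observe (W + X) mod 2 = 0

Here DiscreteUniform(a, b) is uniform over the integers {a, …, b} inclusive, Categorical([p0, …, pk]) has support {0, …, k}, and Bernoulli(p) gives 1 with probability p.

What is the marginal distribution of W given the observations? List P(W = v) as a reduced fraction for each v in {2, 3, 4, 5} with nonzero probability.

P(W=2) = 31/358, P(W=3) = 74/179, P(W=4) = 31/358, P(W=5) = 74/179

Enumerate traces; 36 have nonzero weight after conditioning:
  (Y=2, W=3, Z=0, X=1) weight 1/120
  (Y=2, W=3, Z=0, X=3) weight 1/90
  (Y=2, W=3, Z=1, X=1) weight 1/63
  (Y=2, W=3, Z=1, X=3) weight 1/252
  (Y=2, W=3, Z=2, X=1) weight 1/120
  (Y=2, W=3, Z=2, X=3) weight 1/90
  (Y=2, W=5, Z=0, X=1) weight 1/120
  (Y=2, W=5, Z=0, X=3) weight 1/90
  (Y=3, W=2, Z=0, X=0) weight 1/180
  (Y=3, W=4, Z=0, X=0) weight 1/180
  … 26 more
Group by W:
  weight(W=2) = 31/1260
  weight(W=3) = 37/315
  weight(W=4) = 31/1260
  weight(W=5) = 37/315
Total weight = 31/1260 + 37/315 + 31/1260 + 37/315 = 179/630
P(W=2 | obs) = 31/1260 / 179/630 = 31/358
P(W=3 | obs) = 37/315 / 179/630 = 74/179
P(W=4 | obs) = 31/1260 / 179/630 = 31/358
P(W=5 | obs) = 37/315 / 179/630 = 74/179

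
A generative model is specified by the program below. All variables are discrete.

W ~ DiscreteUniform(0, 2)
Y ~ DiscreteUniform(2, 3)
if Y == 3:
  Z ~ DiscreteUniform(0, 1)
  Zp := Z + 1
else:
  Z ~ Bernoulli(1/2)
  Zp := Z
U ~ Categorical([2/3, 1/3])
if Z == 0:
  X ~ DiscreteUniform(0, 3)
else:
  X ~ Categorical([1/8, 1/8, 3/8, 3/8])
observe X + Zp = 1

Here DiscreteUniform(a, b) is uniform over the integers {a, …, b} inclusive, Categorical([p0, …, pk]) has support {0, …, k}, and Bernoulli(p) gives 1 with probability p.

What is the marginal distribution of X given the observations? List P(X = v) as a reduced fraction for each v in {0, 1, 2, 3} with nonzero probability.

Enumerate traces; 18 have nonzero weight after conditioning:
  (W=0, Y=2, Z=0, U=0, X=1) weight 1/72
  (W=0, Y=2, Z=0, U=1, X=1) weight 1/144
  (W=0, Y=2, Z=1, U=0, X=0) weight 1/144
  (W=0, Y=2, Z=1, U=1, X=0) weight 1/288
  (W=0, Y=3, Z=0, U=0, X=0) weight 1/72
  (W=0, Y=3, Z=0, U=1, X=0) weight 1/144
  (W=1, Y=2, Z=0, U=0, X=1) weight 1/72
  (W=1, Y=2, Z=0, U=1, X=1) weight 1/144
  … 10 more
Group by X:
  weight(X=0) = 3/32
  weight(X=1) = 1/16
Total weight = 3/32 + 1/16 = 5/32
P(X=0 | obs) = 3/32 / 5/32 = 3/5
P(X=1 | obs) = 1/16 / 5/32 = 2/5

P(X=0) = 3/5, P(X=1) = 2/5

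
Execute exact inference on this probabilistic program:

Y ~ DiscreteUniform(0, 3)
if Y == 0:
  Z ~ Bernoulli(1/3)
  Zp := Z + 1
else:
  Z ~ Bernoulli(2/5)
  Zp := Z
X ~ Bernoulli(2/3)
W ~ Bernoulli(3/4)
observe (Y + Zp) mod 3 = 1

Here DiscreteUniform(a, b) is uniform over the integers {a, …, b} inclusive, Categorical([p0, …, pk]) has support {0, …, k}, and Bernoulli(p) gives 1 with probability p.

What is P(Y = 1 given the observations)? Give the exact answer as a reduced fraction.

P(Y = 1 | obs) = 9/25

Enumerate traces; 12 have nonzero weight after conditioning:
  (Y=0, Z=0, X=0, W=0) weight 1/72
  (Y=0, Z=0, X=0, W=1) weight 1/24
  (Y=0, Z=0, X=1, W=0) weight 1/36
  (Y=0, Z=0, X=1, W=1) weight 1/12
  (Y=1, Z=0, X=0, W=0) weight 1/80
  (Y=1, Z=0, X=0, W=1) weight 3/80
  (Y=1, Z=0, X=1, W=0) weight 1/40
  (Y=1, Z=0, X=1, W=1) weight 3/40
  (Y=3, Z=1, X=0, W=0) weight 1/120
  … 3 more
Group by Y:
  weight(Y=0) = 1/6
  weight(Y=1) = 3/20
  weight(Y=3) = 1/10
Total weight = 1/6 + 3/20 + 1/10 = 5/12
P(Y=0 | obs) = 1/6 / 5/12 = 2/5
P(Y=1 | obs) = 3/20 / 5/12 = 9/25
P(Y=3 | obs) = 1/10 / 5/12 = 6/25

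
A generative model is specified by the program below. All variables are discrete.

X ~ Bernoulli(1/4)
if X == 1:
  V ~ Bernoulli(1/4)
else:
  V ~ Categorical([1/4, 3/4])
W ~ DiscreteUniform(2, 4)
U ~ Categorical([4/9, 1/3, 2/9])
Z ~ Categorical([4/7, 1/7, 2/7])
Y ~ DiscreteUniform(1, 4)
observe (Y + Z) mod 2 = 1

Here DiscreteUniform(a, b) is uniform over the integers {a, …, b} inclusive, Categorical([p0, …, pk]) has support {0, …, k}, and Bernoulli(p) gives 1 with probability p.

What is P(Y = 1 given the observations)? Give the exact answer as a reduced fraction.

P(Y = 1 | obs) = 3/7

Enumerate traces; 216 have nonzero weight after conditioning:
  (X=0, V=0, W=2, U=0, Z=0, Y=1) weight 1/252
  (X=0, V=0, W=2, U=0, Z=0, Y=3) weight 1/252
  (X=0, V=0, W=2, U=0, Z=1, Y=2) weight 1/1008
  (X=0, V=0, W=2, U=0, Z=1, Y=4) weight 1/1008
  (X=0, V=0, W=2, U=0, Z=2, Y=1) weight 1/504
  (X=0, V=0, W=2, U=0, Z=2, Y=3) weight 1/504
  (X=0, V=0, W=2, U=1, Z=0, Y=1) weight 1/336
  (X=0, V=0, W=2, U=1, Z=0, Y=3) weight 1/336
  … 208 more
Group by Y:
  weight(Y=1) = 3/14
  weight(Y=2) = 1/28
  weight(Y=3) = 3/14
  weight(Y=4) = 1/28
Total weight = 3/14 + 1/28 + 3/14 + 1/28 = 1/2
P(Y=1 | obs) = 3/14 / 1/2 = 3/7
P(Y=2 | obs) = 1/28 / 1/2 = 1/14
P(Y=3 | obs) = 3/14 / 1/2 = 3/7
P(Y=4 | obs) = 1/28 / 1/2 = 1/14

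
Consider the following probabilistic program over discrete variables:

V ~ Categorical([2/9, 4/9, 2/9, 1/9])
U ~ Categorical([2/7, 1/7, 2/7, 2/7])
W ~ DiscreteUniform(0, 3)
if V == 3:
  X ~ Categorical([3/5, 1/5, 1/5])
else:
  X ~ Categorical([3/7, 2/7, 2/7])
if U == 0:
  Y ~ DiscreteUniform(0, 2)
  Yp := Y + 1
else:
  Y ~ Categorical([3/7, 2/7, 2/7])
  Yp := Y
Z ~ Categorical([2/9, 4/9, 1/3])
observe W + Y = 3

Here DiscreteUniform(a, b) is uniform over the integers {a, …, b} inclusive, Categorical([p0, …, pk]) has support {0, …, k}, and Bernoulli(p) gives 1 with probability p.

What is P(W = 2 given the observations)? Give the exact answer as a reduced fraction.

P(W = 2 | obs) = 44/147

Enumerate traces; 432 have nonzero weight after conditioning:
  (V=0, U=0, W=1, X=0, Y=2, Z=0) weight 2/3969
  (V=0, U=0, W=1, X=0, Y=2, Z=1) weight 4/3969
  (V=0, U=0, W=1, X=0, Y=2, Z=2) weight 1/1323
  (V=0, U=0, W=1, X=1, Y=2, Z=0) weight 4/11907
  (V=0, U=0, W=1, X=1, Y=2, Z=1) weight 8/11907
  (V=0, U=0, W=1, X=1, Y=2, Z=2) weight 2/3969
  (V=0, U=0, W=1, X=2, Y=2, Z=0) weight 4/11907
  (V=0, U=0, W=1, X=2, Y=2, Z=1) weight 8/11907
  (V=0, U=0, W=2, X=0, Y=1, Z=0) weight 2/3969
  (V=0, U=0, W=3, X=0, Y=0, Z=0) weight 2/3969
  … 422 more
Group by W:
  weight(W=1) = 11/147
  weight(W=2) = 11/147
  weight(W=3) = 59/588
Total weight = 11/147 + 11/147 + 59/588 = 1/4
P(W=1 | obs) = 11/147 / 1/4 = 44/147
P(W=2 | obs) = 11/147 / 1/4 = 44/147
P(W=3 | obs) = 59/588 / 1/4 = 59/147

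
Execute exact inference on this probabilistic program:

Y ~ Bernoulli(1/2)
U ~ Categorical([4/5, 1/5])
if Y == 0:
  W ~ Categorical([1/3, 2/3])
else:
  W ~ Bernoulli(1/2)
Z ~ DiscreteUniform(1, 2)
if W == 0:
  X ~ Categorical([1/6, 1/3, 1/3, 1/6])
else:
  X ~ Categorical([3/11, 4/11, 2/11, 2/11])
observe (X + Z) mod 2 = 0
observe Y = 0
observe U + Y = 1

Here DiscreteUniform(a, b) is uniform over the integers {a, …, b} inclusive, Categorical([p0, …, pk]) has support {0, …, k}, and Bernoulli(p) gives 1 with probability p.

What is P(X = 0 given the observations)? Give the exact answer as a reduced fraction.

Enumerate traces; 8 have nonzero weight after conditioning:
  (Y=0, U=1, W=0, Z=1, X=1) weight 1/180
  (Y=0, U=1, W=0, Z=1, X=3) weight 1/360
  (Y=0, U=1, W=0, Z=2, X=0) weight 1/360
  (Y=0, U=1, W=0, Z=2, X=2) weight 1/180
  (Y=0, U=1, W=1, Z=1, X=1) weight 2/165
  (Y=0, U=1, W=1, Z=1, X=3) weight 1/165
  (Y=0, U=1, W=1, Z=2, X=0) weight 1/110
  (Y=0, U=1, W=1, Z=2, X=2) weight 1/165
Group by X:
  weight(X=0) = 47/3960
  weight(X=1) = 7/396
  weight(X=2) = 23/1980
  weight(X=3) = 7/792
Total weight = 47/3960 + 7/396 + 23/1980 + 7/792 = 1/20
P(X=0 | obs) = 47/3960 / 1/20 = 47/198
P(X=1 | obs) = 7/396 / 1/20 = 35/99
P(X=2 | obs) = 23/1980 / 1/20 = 23/99
P(X=3 | obs) = 7/792 / 1/20 = 35/198

P(X = 0 | obs) = 47/198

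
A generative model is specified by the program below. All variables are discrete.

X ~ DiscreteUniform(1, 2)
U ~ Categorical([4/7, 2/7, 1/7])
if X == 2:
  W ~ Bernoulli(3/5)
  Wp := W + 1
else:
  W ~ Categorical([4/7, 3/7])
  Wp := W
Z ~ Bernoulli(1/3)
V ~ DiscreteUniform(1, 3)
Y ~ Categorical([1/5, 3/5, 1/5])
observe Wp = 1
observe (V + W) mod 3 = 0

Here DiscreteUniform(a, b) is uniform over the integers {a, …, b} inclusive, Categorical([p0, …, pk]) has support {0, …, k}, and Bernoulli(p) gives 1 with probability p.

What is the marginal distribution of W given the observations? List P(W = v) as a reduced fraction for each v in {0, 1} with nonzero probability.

Enumerate traces; 36 have nonzero weight after conditioning:
  (X=1, U=0, W=1, Z=0, V=2, Y=0) weight 4/735
  (X=1, U=0, W=1, Z=0, V=2, Y=1) weight 4/245
  (X=1, U=0, W=1, Z=0, V=2, Y=2) weight 4/735
  (X=1, U=0, W=1, Z=1, V=2, Y=0) weight 2/735
  (X=1, U=0, W=1, Z=1, V=2, Y=1) weight 2/245
  (X=1, U=0, W=1, Z=1, V=2, Y=2) weight 2/735
  (X=1, U=1, W=1, Z=0, V=2, Y=0) weight 2/735
  (X=1, U=1, W=1, Z=0, V=2, Y=1) weight 2/245
  (X=2, U=0, W=0, Z=0, V=3, Y=0) weight 8/1575
  … 27 more
Group by W:
  weight(W=0) = 1/15
  weight(W=1) = 1/14
Total weight = 1/15 + 1/14 = 29/210
P(W=0 | obs) = 1/15 / 29/210 = 14/29
P(W=1 | obs) = 1/14 / 29/210 = 15/29

P(W=0) = 14/29, P(W=1) = 15/29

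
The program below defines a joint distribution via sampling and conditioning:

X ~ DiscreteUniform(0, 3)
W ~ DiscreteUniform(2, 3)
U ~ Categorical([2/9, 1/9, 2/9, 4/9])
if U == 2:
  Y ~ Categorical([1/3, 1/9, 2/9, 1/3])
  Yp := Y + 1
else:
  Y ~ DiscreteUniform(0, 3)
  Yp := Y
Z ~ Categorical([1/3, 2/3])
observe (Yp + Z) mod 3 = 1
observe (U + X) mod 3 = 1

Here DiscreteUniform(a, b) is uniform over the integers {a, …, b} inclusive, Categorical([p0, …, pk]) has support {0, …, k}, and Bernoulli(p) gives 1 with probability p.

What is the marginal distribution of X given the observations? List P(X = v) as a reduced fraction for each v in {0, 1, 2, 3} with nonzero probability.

P(X=0) = 9/88, P(X=1) = 27/44, P(X=2) = 2/11, P(X=3) = 9/88

Enumerate traces; 30 have nonzero weight after conditioning:
  (X=0, W=2, U=1, Y=0, Z=1) weight 1/432
  (X=0, W=2, U=1, Y=1, Z=0) weight 1/864
  (X=0, W=2, U=1, Y=3, Z=1) weight 1/432
  (X=0, W=3, U=1, Y=0, Z=1) weight 1/432
  (X=0, W=3, U=1, Y=1, Z=0) weight 1/864
  (X=0, W=3, U=1, Y=3, Z=1) weight 1/432
  (X=1, W=2, U=0, Y=0, Z=1) weight 1/216
  (X=1, W=2, U=0, Y=1, Z=0) weight 1/432
  (X=2, W=2, U=2, Y=0, Z=0) weight 1/324
  (X=3, W=2, U=1, Y=0, Z=1) weight 1/432
  … 20 more
Group by X:
  weight(X=0) = 5/432
  weight(X=1) = 5/72
  weight(X=2) = 5/243
  weight(X=3) = 5/432
Total weight = 5/432 + 5/72 + 5/243 + 5/432 = 55/486
P(X=0 | obs) = 5/432 / 55/486 = 9/88
P(X=1 | obs) = 5/72 / 55/486 = 27/44
P(X=2 | obs) = 5/243 / 55/486 = 2/11
P(X=3 | obs) = 5/432 / 55/486 = 9/88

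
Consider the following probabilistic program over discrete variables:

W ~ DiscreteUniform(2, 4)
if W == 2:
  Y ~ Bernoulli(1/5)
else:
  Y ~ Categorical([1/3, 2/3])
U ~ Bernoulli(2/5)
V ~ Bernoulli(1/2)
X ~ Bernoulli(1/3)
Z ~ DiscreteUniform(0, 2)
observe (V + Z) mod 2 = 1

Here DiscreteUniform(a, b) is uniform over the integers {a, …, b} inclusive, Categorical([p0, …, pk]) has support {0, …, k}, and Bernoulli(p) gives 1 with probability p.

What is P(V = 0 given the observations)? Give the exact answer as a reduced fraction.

P(V = 0 | obs) = 1/3

Enumerate traces; 72 have nonzero weight after conditioning:
  (W=2, Y=0, U=0, V=0, X=0, Z=1) weight 4/225
  (W=2, Y=0, U=0, V=0, X=1, Z=1) weight 2/225
  (W=2, Y=0, U=0, V=1, X=0, Z=0) weight 4/225
  (W=2, Y=0, U=0, V=1, X=0, Z=2) weight 4/225
  (W=2, Y=0, U=0, V=1, X=1, Z=0) weight 2/225
  (W=2, Y=0, U=0, V=1, X=1, Z=2) weight 2/225
  (W=2, Y=0, U=1, V=0, X=0, Z=1) weight 8/675
  (W=2, Y=0, U=1, V=0, X=1, Z=1) weight 4/675
  … 64 more
Group by V:
  weight(V=0) = 1/6
  weight(V=1) = 1/3
Total weight = 1/6 + 1/3 = 1/2
P(V=0 | obs) = 1/6 / 1/2 = 1/3
P(V=1 | obs) = 1/3 / 1/2 = 2/3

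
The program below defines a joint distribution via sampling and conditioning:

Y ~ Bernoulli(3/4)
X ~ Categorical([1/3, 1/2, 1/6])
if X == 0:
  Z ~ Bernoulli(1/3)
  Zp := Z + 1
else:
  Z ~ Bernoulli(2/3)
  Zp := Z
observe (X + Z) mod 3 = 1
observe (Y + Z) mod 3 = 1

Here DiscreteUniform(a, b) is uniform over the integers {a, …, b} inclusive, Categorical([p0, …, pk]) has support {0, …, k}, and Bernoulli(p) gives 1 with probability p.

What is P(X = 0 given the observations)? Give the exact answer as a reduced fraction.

P(X = 0 | obs) = 2/11

Enumerate traces; 2 have nonzero weight after conditioning:
  (Y=0, X=0, Z=1) weight 1/36
  (Y=1, X=1, Z=0) weight 1/8
Group by X:
  weight(X=0) = 1/36
  weight(X=1) = 1/8
Total weight = 1/36 + 1/8 = 11/72
P(X=0 | obs) = 1/36 / 11/72 = 2/11
P(X=1 | obs) = 1/8 / 11/72 = 9/11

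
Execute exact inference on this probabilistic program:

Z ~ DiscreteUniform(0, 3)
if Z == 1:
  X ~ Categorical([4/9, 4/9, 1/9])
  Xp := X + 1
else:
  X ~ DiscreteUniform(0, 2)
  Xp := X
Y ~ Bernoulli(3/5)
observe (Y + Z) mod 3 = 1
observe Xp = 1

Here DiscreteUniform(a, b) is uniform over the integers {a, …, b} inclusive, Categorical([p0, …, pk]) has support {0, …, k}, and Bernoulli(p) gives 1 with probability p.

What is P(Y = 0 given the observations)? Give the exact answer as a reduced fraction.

P(Y = 0 | obs) = 4/13

Enumerate traces; 3 have nonzero weight after conditioning:
  (Z=0, X=1, Y=1) weight 1/20
  (Z=1, X=0, Y=0) weight 2/45
  (Z=3, X=1, Y=1) weight 1/20
Group by Y:
  weight(Y=0) = 2/45
  weight(Y=1) = 1/10
Total weight = 2/45 + 1/10 = 13/90
P(Y=0 | obs) = 2/45 / 13/90 = 4/13
P(Y=1 | obs) = 1/10 / 13/90 = 9/13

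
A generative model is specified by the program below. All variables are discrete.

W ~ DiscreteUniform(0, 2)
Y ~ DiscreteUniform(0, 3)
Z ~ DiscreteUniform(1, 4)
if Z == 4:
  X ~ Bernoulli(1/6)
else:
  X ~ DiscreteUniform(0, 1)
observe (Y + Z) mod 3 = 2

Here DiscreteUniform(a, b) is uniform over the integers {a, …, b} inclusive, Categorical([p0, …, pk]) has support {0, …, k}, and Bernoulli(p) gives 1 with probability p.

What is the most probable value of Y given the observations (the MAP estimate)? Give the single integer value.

argmax_v P(Y = v | obs) = 1

Enumerate traces; 30 have nonzero weight after conditioning:
  (W=0, Y=0, Z=2, X=0) weight 1/96
  (W=0, Y=0, Z=2, X=1) weight 1/96
  (W=0, Y=1, Z=1, X=0) weight 1/96
  (W=0, Y=1, Z=1, X=1) weight 1/96
  (W=0, Y=1, Z=4, X=0) weight 5/288
  (W=0, Y=1, Z=4, X=1) weight 1/288
  (W=0, Y=2, Z=3, X=0) weight 1/96
  (W=0, Y=2, Z=3, X=1) weight 1/96
  (W=0, Y=3, Z=2, X=0) weight 1/96
  … 21 more
Group by Y:
  weight(Y=0) = 1/16
  weight(Y=1) = 1/8
  weight(Y=2) = 1/16
  weight(Y=3) = 1/16
Total weight = 1/16 + 1/8 + 1/16 + 1/16 = 5/16
P(Y=0 | obs) = 1/16 / 5/16 = 1/5
P(Y=1 | obs) = 1/8 / 5/16 = 2/5
P(Y=2 | obs) = 1/16 / 5/16 = 1/5
P(Y=3 | obs) = 1/16 / 5/16 = 1/5
argmax = 1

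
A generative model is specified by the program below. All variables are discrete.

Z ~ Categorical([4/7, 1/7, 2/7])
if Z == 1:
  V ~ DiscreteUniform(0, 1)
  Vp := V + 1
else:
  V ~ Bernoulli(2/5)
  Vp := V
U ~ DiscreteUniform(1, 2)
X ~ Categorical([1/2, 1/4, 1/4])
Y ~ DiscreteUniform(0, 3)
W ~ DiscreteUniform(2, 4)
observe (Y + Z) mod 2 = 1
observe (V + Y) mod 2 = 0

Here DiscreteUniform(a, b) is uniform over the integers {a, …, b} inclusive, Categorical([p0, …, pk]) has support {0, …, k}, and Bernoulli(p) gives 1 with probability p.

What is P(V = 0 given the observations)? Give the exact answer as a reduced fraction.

Enumerate traces; 108 have nonzero weight after conditioning:
  (Z=0, V=1, U=1, X=0, Y=1, W=2) weight 1/210
  (Z=0, V=1, U=1, X=0, Y=1, W=3) weight 1/210
  (Z=0, V=1, U=1, X=0, Y=1, W=4) weight 1/210
  (Z=0, V=1, U=1, X=0, Y=3, W=2) weight 1/210
  (Z=0, V=1, U=1, X=0, Y=3, W=3) weight 1/210
  (Z=0, V=1, U=1, X=0, Y=3, W=4) weight 1/210
  (Z=0, V=1, U=1, X=1, Y=1, W=2) weight 1/420
  (Z=0, V=1, U=1, X=1, Y=1, W=3) weight 1/420
  (Z=1, V=0, U=1, X=0, Y=0, W=2) weight 1/672
  … 99 more
Group by V:
  weight(V=0) = 1/28
  weight(V=1) = 6/35
Total weight = 1/28 + 6/35 = 29/140
P(V=0 | obs) = 1/28 / 29/140 = 5/29
P(V=1 | obs) = 6/35 / 29/140 = 24/29

P(V = 0 | obs) = 5/29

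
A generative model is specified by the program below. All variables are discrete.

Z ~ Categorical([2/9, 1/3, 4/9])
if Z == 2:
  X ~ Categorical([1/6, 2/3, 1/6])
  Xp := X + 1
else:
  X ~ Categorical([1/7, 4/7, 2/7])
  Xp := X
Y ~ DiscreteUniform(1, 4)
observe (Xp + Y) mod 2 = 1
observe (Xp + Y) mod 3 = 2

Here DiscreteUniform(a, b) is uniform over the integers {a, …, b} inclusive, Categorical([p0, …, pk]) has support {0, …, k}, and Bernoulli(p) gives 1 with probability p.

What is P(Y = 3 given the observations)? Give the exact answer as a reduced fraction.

Enumerate traces; 7 have nonzero weight after conditioning:
  (Z=0, X=1, Y=4) weight 2/63
  (Z=0, X=2, Y=3) weight 1/63
  (Z=1, X=1, Y=4) weight 1/21
  (Z=1, X=2, Y=3) weight 1/42
  (Z=2, X=0, Y=4) weight 1/54
  (Z=2, X=1, Y=3) weight 2/27
  (Z=2, X=2, Y=2) weight 1/54
Group by Y:
  weight(Y=2) = 1/54
  weight(Y=3) = 43/378
  weight(Y=4) = 37/378
Total weight = 1/54 + 43/378 + 37/378 = 29/126
P(Y=2 | obs) = 1/54 / 29/126 = 7/87
P(Y=3 | obs) = 43/378 / 29/126 = 43/87
P(Y=4 | obs) = 37/378 / 29/126 = 37/87

P(Y = 3 | obs) = 43/87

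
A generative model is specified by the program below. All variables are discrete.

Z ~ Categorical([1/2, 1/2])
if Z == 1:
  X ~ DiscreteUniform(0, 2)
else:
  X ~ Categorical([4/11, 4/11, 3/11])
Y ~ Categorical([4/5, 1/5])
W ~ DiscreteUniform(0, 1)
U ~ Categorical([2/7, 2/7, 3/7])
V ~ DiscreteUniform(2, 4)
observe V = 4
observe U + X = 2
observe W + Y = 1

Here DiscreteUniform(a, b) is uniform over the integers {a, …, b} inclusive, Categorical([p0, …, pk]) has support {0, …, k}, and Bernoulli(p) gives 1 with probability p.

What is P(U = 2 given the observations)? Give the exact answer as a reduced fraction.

Enumerate traces; 12 have nonzero weight after conditioning:
  (Z=0, X=0, Y=0, W=1, U=2, V=4) weight 4/385
  (Z=0, X=0, Y=1, W=0, U=2, V=4) weight 1/385
  (Z=0, X=1, Y=0, W=1, U=1, V=4) weight 8/1155
  (Z=0, X=1, Y=1, W=0, U=1, V=4) weight 2/1155
  (Z=0, X=2, Y=0, W=1, U=0, V=4) weight 2/385
  (Z=0, X=2, Y=1, W=0, U=0, V=4) weight 1/770
  (Z=1, X=0, Y=0, W=1, U=2, V=4) weight 1/105
  (Z=1, X=0, Y=1, W=0, U=2, V=4) weight 1/420
  … 4 more
Group by U:
  weight(U=0) = 10/693
  weight(U=1) = 23/1386
  weight(U=2) = 23/924
Total weight = 10/693 + 23/1386 + 23/924 = 155/2772
P(U=0 | obs) = 10/693 / 155/2772 = 8/31
P(U=1 | obs) = 23/1386 / 155/2772 = 46/155
P(U=2 | obs) = 23/924 / 155/2772 = 69/155

P(U = 2 | obs) = 69/155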